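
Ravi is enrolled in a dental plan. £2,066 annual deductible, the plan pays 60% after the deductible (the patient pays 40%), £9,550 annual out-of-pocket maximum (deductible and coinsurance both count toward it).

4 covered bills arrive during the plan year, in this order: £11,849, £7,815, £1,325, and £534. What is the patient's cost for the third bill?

#1 (£11,849): £2,066 finishes the deductible; £9,783 goes to coinsurance; patient's 40% is £3,913.20. Patient owes £5,979.20 (running OOP £5,979.20).
#2 (£7,815): 40% coinsurance on £7,815 = £3,126. Cost to patient: £3,126. OOP to date £9,105.20.
#3 (£1,325): 40% coinsurance on £1,325 = £530. Adding that to £9,105.20 gives £9,635.20, past the £9,550 cap; patient pays only £9,550 − £9,105.20 = £444.80.

£444.80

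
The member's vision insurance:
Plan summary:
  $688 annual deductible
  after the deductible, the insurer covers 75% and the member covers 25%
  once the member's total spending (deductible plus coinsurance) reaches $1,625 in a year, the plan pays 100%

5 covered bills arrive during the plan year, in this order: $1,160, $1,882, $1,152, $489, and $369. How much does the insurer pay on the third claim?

$864

#1 ($1,160): $688 to deductible, leaving $472; member's 25% is $118. Member pays $806; OOP now $806. Insurer: $1,160 − $806 = $354.
#2 ($1,882): deductible already satisfied, so member's share is 25% × $1,882 = $470.50. Member owes $470.50 (running OOP $1,276.50). Insurer: $1,882 − $470.50 = $1,411.50.
#3 ($1,152): deductible met; 25% of $1,152 = $288. Cost to member: $288. OOP to date $1,564.50. Insurer: $1,152 − $288 = $864.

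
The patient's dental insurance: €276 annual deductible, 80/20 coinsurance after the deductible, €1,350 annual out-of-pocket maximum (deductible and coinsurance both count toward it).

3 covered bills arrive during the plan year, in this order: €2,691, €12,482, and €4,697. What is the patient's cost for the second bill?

Claim 1 — €2,691: €276 finishes the deductible; €2,415 goes to coinsurance; coinsurance €2,415 × 20% = €483. Patient owes €759 (running OOP €759).
Claim 2 — €12,482: deductible already satisfied, so patient's share is 20% × €12,482 = €2,496.40. That would push OOP to €3,255.40, over the €1,350 cap, so patient pays €1,350 − €759 = €591.

€591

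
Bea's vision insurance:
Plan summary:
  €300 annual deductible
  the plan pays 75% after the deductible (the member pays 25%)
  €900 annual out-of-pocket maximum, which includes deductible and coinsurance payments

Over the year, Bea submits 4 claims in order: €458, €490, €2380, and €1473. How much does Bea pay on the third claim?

Bill 1, €458: deductible takes €300, €158 remains; coinsurance €158 × 25% = €39.50. Cost to member: €339.50. OOP to date €339.50.
Bill 2, €490: deductible met; 25% of €490 = €122.50. Member pays €122.50; OOP now €462.
Bill 3, €2380: deductible met; 25% of €2380 = €595. That would push OOP to €1057, over the €900 cap, so member pays €900 − €462 = €438.

€438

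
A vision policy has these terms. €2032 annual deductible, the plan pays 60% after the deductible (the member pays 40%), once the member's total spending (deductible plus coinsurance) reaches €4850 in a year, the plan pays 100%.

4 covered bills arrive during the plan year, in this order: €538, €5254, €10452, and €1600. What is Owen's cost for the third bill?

€1314

#1 (€538): entire amount goes to the deductible. Cost to member: €538. OOP to date €538.
#2 (€5254): €1494 finishes the deductible; €3760 goes to coinsurance; coinsurance €3760 × 40% = €1504. Member pays €2998; OOP now €3536.
#3 (€10452): deductible already satisfied, so member's share is 40% × €10452 = €4180.80. OOP would hit €7716.80 > €4850, so the cap limits the member to €4850 − €3536 = €1314.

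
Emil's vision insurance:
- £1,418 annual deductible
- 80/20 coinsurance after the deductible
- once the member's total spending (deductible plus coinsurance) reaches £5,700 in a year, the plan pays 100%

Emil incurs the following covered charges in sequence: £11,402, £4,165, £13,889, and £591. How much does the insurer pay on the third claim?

Claim 1 (£11,402): £1,418 to deductible, leaving £9,984; coinsurance £9,984 × 20% = £1,996.80. Member owes £3,414.80 (running OOP £3,414.80). Insurer: £11,402 − £3,414.80 = £7,987.20.
Claim 2 (£4,165): deductible met; 20% of £4,165 = £833. Cost to member: £833. OOP to date £4,247.80. Plan pays £4,165 − £833 = £3,332.
Claim 3 (£13,889): deductible already satisfied, so member's share is 20% × £13,889 = £2,777.80. OOP would hit £7,025.60 > £5,700, so the cap limits the member to £5,700 − £4,247.80 = £1,452.20. Plan pays £13,889 − £1,452.20 = £12,436.80.

£12,436.80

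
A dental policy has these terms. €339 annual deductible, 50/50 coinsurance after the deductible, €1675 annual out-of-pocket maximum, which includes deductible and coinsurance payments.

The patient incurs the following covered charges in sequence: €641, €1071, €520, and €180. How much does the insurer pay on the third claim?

€260

Claim 1 (€641): €339 to deductible, leaving €302; 50% of €302 = €151. Patient pays €490; OOP now €490. Insurer: €641 − €490 = €151.
Claim 2 (€1071): 50% coinsurance on €1071 = €535.50. Cost to patient: €535.50. OOP to date €1025.50. Insurer: €1071 − €535.50 = €535.50.
Claim 3 (€520): 50% coinsurance on €520 = €260. Patient pays €260; OOP now €1285.50. Insurer: €520 − €260 = €260.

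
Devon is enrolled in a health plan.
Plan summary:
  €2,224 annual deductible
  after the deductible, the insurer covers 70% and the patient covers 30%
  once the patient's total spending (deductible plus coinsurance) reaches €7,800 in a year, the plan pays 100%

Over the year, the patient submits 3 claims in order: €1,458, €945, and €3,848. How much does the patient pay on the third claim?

€1,154.40

Claim 1 — €1,458: all of it applies to the deductible. Patient pays €1,458; OOP now €1,458.
Claim 2 — €945: €766 finishes the deductible; €179 goes to coinsurance; 30% of €179 = €53.70. Patient owes €819.70 (running OOP €2,277.70).
Claim 3 — €3,848: 30% coinsurance on €3,848 = €1,154.40. Patient pays €1,154.40; OOP now €3,432.10.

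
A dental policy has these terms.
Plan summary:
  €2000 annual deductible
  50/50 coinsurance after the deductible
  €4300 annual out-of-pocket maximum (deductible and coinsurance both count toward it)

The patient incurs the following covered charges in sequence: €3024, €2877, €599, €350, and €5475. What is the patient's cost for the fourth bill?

Bill 1, €3024: €2000 finishes the deductible; €1024 goes to coinsurance; coinsurance €1024 × 50% = €512. Patient pays €2512; OOP now €2512.
Bill 2, €2877: 50% coinsurance on €2877 = €1438.50. Cost to patient: €1438.50. OOP to date €3950.50.
Bill 3, €599: deductible met; 50% of €599 = €299.50. Patient owes €299.50 (running OOP €4250).
Bill 4, €350: deductible already satisfied, so patient's share is 50% × €350 = €175. Adding that to €4250 gives €4425, past the €4300 cap; patient pays only €4300 − €4250 = €50.

€50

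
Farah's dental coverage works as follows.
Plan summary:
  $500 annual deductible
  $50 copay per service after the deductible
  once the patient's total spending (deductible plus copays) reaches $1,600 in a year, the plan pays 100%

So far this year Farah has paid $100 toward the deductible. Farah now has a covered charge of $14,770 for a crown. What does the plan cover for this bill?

$100 of the $500 deductible is already met, leaving $400.
That leaves $14,770 − $400 = $14,370 for the copay.
Copay on this service: $50.
Patient responsibility before any cap: $400 + $50 = $450.
Cumulative spending $100 + $450 = $550 stays under the $1,600 maximum.
The plan picks up $14,770 − $450 = $14,320.

$14,320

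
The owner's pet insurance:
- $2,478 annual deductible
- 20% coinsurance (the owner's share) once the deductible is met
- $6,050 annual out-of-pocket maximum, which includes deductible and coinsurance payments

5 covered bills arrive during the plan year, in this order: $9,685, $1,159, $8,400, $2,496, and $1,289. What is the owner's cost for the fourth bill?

$218.80

Bill 1, $9,685: $2,478 finishes the deductible; $7,207 goes to coinsurance; coinsurance $7,207 × 20% = $1,441.40. Owner pays $3,919.40; OOP now $3,919.40.
Bill 2, $1,159: 20% coinsurance on $1,159 = $231.80. Owner owes $231.80 (running OOP $4,151.20).
Bill 3, $8,400: 20% coinsurance on $8,400 = $1,680. Cost to owner: $1,680. OOP to date $5,831.20.
Bill 4, $2,496: 20% coinsurance on $2,496 = $499.20. That would push OOP to $6,330.40, over the $6,050 cap, so owner pays $6,050 − $5,831.20 = $218.80.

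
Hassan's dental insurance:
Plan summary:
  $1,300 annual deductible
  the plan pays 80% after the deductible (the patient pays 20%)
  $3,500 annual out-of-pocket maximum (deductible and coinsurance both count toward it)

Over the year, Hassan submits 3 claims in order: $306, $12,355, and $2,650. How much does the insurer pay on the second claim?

Claim 1 ($306): entire amount goes to the deductible. Patient pays $306; OOP now $306. Insurer: $306 − $306 = $0.
Claim 2 ($12,355): $994 to deductible, leaving $11,361; patient's 20% is $2,272.20. Claim cost before the cap: $994 + $2,272.20 = $3,266.20. OOP would hit $3,572.20 > $3,500, so the cap limits the patient to $3,500 − $306 = $3,194. Plan pays $12,355 − $3,194 = $9,161.

$9,161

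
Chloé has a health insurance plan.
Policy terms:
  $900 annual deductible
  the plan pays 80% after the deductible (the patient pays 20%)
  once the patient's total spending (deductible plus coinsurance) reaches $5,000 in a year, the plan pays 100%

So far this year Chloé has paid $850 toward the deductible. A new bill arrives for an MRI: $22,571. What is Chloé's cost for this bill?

$850 of the $900 deductible is already met, leaving $50.
That leaves $22,571 − $50 = $22,521 for coinsurance.
Coinsurance: $22,521 × 20% = $4,504.20.
That puts the patient's cost at $50 + $4,504.20 = $4,554.20 before any cap.
Adding $4,554.20 to the $850 already spent would give $5,404.20, which exceeds the $5,000 cap; the patient pays just $5,000 − $850 = $4,150.

$4,150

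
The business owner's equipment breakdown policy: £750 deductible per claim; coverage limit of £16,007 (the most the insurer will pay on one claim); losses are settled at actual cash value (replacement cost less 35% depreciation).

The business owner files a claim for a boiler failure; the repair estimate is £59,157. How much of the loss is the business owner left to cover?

£43,150

At 35% depreciation, ACV = £59,157 − £20,704.95 = £38,452.05.
Less the £750 deductible: £38,452.05 − £750 = £37,702.05.
The £16,007 per-incident cap binds; insurer pays £16,007.
Business owner's share is the uncovered remainder: £59,157 − £16,007 = £43,150.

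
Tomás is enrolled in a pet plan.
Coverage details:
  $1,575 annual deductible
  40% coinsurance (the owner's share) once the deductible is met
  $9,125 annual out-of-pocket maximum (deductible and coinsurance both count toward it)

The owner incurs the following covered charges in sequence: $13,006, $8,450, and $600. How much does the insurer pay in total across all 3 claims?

Claim 1 ($13,006): $1,575 to deductible, leaving $11,431; owner's 40% is $4,572.40. Cost to owner: $6,147.40. OOP to date $6,147.40. Insurer: $13,006 − $6,147.40 = $6,858.60.
Claim 2 ($8,450): 40% coinsurance on $8,450 = $3,380. That would push OOP to $9,527.40, over the $9,125 cap, so owner pays $9,125 − $6,147.40 = $2,977.60. Plan pays $8,450 − $2,977.60 = $5,472.40.
Claim 3 ($600): deductible met; 40% of $600 = $240. That would push OOP to $9,365, over the $9,125 cap, so owner pays $9,125 − $9,125 = $0. Insurer: $600 − $0 = $600.
Insurer total = bills − owner's total = $22,056 − $9,125 = $12,931.

$12,931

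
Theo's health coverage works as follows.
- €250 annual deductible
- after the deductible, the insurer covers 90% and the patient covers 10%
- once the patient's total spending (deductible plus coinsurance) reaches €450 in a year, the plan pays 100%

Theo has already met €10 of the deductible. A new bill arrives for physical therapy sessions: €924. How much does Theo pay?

€308.40

Remaining deductible: €250 − €10 = €240.
After the €240 deductible portion, €924 − €240 = €684 is subject to coinsurance.
Coinsurance: €684 × 10% = €68.40.
That puts the patient's cost at €240 + €68.40 = €308.40 before any cap.
Cumulative spending €10 + €308.40 = €318.40 stays under the €450 maximum.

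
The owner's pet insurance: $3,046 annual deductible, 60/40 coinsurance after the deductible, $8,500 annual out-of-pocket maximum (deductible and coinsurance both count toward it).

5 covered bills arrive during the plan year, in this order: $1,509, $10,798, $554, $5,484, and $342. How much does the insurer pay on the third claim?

Claim 1 — $1,509: all of it applies to the deductible. Owner owes $1,509 (running OOP $1,509). Plan pays $1,509 − $1,509 = $0.
Claim 2 — $10,798: $1,537 to deductible, leaving $9,261; owner's 40% is $3,704.40. Owner pays $5,241.40; OOP now $6,750.40. Insurer: $10,798 − $5,241.40 = $5,556.60.
Claim 3 — $554: deductible already satisfied, so owner's share is 40% × $554 = $221.60. Owner pays $221.60; OOP now $6,972. Insurer: $554 − $221.60 = $332.40.

$332.40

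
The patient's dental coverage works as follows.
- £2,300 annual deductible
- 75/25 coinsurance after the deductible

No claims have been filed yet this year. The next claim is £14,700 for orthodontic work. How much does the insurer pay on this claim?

Nothing has been paid toward the £2,300 deductible, so the first £2,300 of this charge is applied there.
That leaves £14,700 − £2,300 = £12,400 for coinsurance.
Patient's 25% share of £12,400 is £3,100.
So the patient owes £2,300 + £3,100 = £5,400.
Insurer pays the balance: £14,700 − £5,400 = £9,300.

£9,300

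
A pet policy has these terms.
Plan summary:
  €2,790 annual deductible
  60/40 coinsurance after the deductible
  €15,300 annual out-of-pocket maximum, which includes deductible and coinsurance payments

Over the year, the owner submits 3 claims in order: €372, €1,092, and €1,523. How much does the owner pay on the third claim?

Claim 1 (€372): entire amount goes to the deductible. Owner pays €372; OOP now €372.
Claim 2 (€1,092): entire amount goes to the deductible. Owner pays €1,092; OOP now €1,464.
Claim 3 (€1,523): €1,326 finishes the deductible; €197 goes to coinsurance; coinsurance €197 × 40% = €78.80. Owner owes €1,404.80 (running OOP €2,868.80).

€1,404.80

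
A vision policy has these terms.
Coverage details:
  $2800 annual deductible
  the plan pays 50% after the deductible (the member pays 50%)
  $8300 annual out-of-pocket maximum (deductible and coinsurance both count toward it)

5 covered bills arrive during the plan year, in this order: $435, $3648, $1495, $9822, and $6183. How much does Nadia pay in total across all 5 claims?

#1 ($435): all of it applies to the deductible. Member owes $435 (running OOP $435).
#2 ($3648): deductible takes $2365, $1283 remains; coinsurance $1283 × 50% = $641.50. Member pays $3006.50; OOP now $3441.50.
#3 ($1495): deductible met; 50% of $1495 = $747.50. Member pays $747.50; OOP now $4189.
#4 ($9822): deductible met; 50% of $9822 = $4911. OOP would hit $9100 > $8300, so the cap limits the member to $8300 − $4189 = $4111.
#5 ($6183): deductible already satisfied, so member's share is 50% × $6183 = $3091.50. That would push OOP to $11391.50, over the $8300 cap, so member pays $8300 − $8300 = $0.
Total paid by the member: $435 + $3006.50 + $747.50 + $4111 + $0 = $8300.

$8300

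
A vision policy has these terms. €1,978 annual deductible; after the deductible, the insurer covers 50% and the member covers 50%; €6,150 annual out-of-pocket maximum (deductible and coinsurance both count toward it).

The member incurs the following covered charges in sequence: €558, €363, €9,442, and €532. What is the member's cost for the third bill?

€5,229

Bill 1, €558: entire amount goes to the deductible. Member pays €558; OOP now €558.
Bill 2, €363: entire amount goes to the deductible. Cost to member: €363. OOP to date €921.
Bill 3, €9,442: €1,057 to deductible, leaving €8,385; 50% of €8,385 = €4,192.50. Together that's €1,057 + €4,192.50 = €5,249.50. Adding that to €921 gives €6,170.50, past the €6,150 cap; member pays only €6,150 − €921 = €5,229.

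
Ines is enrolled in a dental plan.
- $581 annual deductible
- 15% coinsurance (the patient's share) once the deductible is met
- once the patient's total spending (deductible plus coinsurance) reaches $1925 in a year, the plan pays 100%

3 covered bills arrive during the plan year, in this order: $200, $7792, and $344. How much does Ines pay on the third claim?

$51.60

Claim 1 — $200: all of it applies to the deductible. Patient pays $200; OOP now $200.
Claim 2 — $7792: deductible takes $381, $7411 remains; 15% of $7411 = $1111.65. Cost to patient: $1492.65. OOP to date $1692.65.
Claim 3 — $344: deductible met; 15% of $344 = $51.60. Cost to patient: $51.60. OOP to date $1744.25.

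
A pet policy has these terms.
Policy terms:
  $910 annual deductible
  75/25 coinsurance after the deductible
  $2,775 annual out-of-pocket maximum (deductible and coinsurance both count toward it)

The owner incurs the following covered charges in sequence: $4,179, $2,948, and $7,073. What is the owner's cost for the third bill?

Bill 1, $4,179: $910 finishes the deductible; $3,269 goes to coinsurance; owner's 25% is $817.25. Owner pays $1,727.25; OOP now $1,727.25.
Bill 2, $2,948: deductible met; 25% of $2,948 = $737. Owner pays $737; OOP now $2,464.25.
Bill 3, $7,073: deductible met; 25% of $7,073 = $1,768.25. That would push OOP to $4,232.50, over the $2,775 cap, so owner pays $2,775 − $2,464.25 = $310.75.

$310.75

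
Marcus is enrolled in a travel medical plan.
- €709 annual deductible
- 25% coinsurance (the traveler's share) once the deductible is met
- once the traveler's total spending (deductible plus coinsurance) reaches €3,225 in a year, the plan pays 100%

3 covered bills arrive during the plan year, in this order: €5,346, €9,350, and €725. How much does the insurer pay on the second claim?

€7,993.25

Claim 1 (€5,346): deductible takes €709, €4,637 remains; coinsurance €4,637 × 25% = €1,159.25. Traveler owes €1,868.25 (running OOP €1,868.25). Plan pays €5,346 − €1,868.25 = €3,477.75.
Claim 2 (€9,350): deductible met; 25% of €9,350 = €2,337.50. Adding that to €1,868.25 gives €4,205.75, past the €3,225 cap; traveler pays only €3,225 − €1,868.25 = €1,356.75. Insurer: €9,350 − €1,356.75 = €7,993.25.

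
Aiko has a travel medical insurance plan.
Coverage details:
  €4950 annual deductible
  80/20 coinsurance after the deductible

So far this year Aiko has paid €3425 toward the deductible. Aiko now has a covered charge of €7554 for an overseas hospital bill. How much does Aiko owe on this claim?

€3425 of the €4950 deductible is already met, leaving €1525.
That leaves €7554 − €1525 = €6029 for coinsurance.
20% of €6029 = €1205.80 falls to the traveler.
That puts the traveler's cost at €1525 + €1205.80 = €2730.80.

€2730.80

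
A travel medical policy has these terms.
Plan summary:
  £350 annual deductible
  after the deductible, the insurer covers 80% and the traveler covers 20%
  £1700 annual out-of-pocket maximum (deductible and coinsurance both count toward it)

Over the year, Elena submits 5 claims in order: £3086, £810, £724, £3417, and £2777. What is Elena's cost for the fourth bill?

Claim 1 (£3086): £350 to deductible, leaving £2736; traveler's 20% is £547.20. Traveler owes £897.20 (running OOP £897.20).
Claim 2 (£810): deductible already satisfied, so traveler's share is 20% × £810 = £162. Traveler pays £162; OOP now £1059.20.
Claim 3 (£724): deductible met; 20% of £724 = £144.80. Traveler owes £144.80 (running OOP £1204).
Claim 4 (£3417): deductible already satisfied, so traveler's share is 20% × £3417 = £683.40. OOP would hit £1887.40 > £1700, so the cap limits the traveler to £1700 − £1204 = £496.

£496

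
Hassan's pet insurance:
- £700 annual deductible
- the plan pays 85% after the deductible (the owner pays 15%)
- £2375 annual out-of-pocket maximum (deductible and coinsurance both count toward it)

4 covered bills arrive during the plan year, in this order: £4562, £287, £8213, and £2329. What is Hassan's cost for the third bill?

Bill 1, £4562: £700 to deductible, leaving £3862; 15% of £3862 = £579.30. Owner pays £1279.30; OOP now £1279.30.
Bill 2, £287: deductible met; 15% of £287 = £43.05. Cost to owner: £43.05. OOP to date £1322.35.
Bill 3, £8213: 15% coinsurance on £8213 = £1231.95. That would push OOP to £2554.30, over the £2375 cap, so owner pays £2375 − £1322.35 = £1052.65.

£1052.65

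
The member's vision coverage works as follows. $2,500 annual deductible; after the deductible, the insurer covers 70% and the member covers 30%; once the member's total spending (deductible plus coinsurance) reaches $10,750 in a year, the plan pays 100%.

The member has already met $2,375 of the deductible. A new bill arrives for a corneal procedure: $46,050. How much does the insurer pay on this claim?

Remaining deductible: $2,500 − $2,375 = $125.
The remaining $45,925 (= $46,050 − $125) moves to coinsurance.
30% of $45,925 = $13,777.50 falls to the member.
Member responsibility before any cap: $125 + $13,777.50 = $13,902.50.
That would bring total out-of-pocket to $16,277.50, past the $10,750 cap. The member is capped at $10,750 − $2,375 = $8,375 on this claim.
The insurer covers the remainder: $46,050 − $8,375 = $37,675.

$37,675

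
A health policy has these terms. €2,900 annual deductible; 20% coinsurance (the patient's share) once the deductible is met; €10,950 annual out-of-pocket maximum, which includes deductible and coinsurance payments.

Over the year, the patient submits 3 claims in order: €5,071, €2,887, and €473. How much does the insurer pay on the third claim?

€378.40

#1 (€5,071): €2,900 to deductible, leaving €2,171; 20% of €2,171 = €434.20. Patient pays €3,334.20; OOP now €3,334.20. Insurer: €5,071 − €3,334.20 = €1,736.80.
#2 (€2,887): 20% coinsurance on €2,887 = €577.40. Patient owes €577.40 (running OOP €3,911.60). Insurer: €2,887 − €577.40 = €2,309.60.
#3 (€473): 20% coinsurance on €473 = €94.60. Patient pays €94.60; OOP now €4,006.20. Plan pays €473 − €94.60 = €378.40.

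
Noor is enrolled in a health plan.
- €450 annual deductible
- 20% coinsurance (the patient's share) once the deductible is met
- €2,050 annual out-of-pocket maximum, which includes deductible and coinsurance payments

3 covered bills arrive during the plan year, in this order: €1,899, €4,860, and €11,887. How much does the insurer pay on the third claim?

€11,548.80

Claim 1 (€1,899): €450 to deductible, leaving €1,449; patient's 20% is €289.80. Patient pays €739.80; OOP now €739.80. Insurer: €1,899 − €739.80 = €1,159.20.
Claim 2 (€4,860): deductible already satisfied, so patient's share is 20% × €4,860 = €972. Cost to patient: €972. OOP to date €1,711.80. Insurer: €4,860 − €972 = €3,888.
Claim 3 (€11,887): 20% coinsurance on €11,887 = €2,377.40. OOP would hit €4,089.20 > €2,050, so the cap limits the patient to €2,050 − €1,711.80 = €338.20. Plan pays €11,887 − €338.20 = €11,548.80.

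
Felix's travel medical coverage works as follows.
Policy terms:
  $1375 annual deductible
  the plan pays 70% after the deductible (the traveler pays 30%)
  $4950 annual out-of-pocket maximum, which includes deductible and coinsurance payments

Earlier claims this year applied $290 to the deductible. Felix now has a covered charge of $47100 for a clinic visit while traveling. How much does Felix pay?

$4660

Deductible still to meet: $1375 − $290 = $1085.
After the $1085 deductible portion, $47100 − $1085 = $46015 is subject to coinsurance.
Traveler's 30% share of $46015 is $13804.50.
That puts the traveler's cost at $1085 + $13804.50 = $14889.50 before any cap.
Adding $14889.50 to the $290 already spent would give $15179.50, which exceeds the $4950 cap; the traveler pays just $4950 − $290 = $4660.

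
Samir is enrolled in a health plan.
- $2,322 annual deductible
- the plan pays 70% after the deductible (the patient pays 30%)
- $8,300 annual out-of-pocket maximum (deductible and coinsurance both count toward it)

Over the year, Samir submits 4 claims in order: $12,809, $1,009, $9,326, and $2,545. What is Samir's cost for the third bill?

$2,529.20

Bill 1, $12,809: $2,322 to deductible, leaving $10,487; patient's 30% is $3,146.10. Patient owes $5,468.10 (running OOP $5,468.10).
Bill 2, $1,009: deductible met; 30% of $1,009 = $302.70. Patient owes $302.70 (running OOP $5,770.80).
Bill 3, $9,326: deductible met; 30% of $9,326 = $2,797.80. Adding that to $5,770.80 gives $8,568.60, past the $8,300 cap; patient pays only $8,300 − $5,770.80 = $2,529.20.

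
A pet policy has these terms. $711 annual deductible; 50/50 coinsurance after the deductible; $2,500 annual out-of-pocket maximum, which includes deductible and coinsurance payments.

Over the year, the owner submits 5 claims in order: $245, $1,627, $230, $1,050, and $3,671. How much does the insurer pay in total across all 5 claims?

$4,323

#1 ($245): entire amount goes to the deductible. Cost to owner: $245. OOP to date $245. Insurer: $245 − $245 = $0.
#2 ($1,627): deductible takes $466, $1,161 remains; 50% of $1,161 = $580.50. Cost to owner: $1,046.50. OOP to date $1,291.50. Plan pays $1,627 − $1,046.50 = $580.50.
#3 ($230): 50% coinsurance on $230 = $115. Cost to owner: $115. OOP to date $1,406.50. Insurer: $230 − $115 = $115.
#4 ($1,050): 50% coinsurance on $1,050 = $525. Owner owes $525 (running OOP $1,931.50). Plan pays $1,050 − $525 = $525.
#5 ($3,671): 50% coinsurance on $3,671 = $1,835.50. OOP would hit $3,767 > $2,500, so the cap limits the owner to $2,500 − $1,931.50 = $568.50. Insurer: $3,671 − $568.50 = $3,102.50.
Insurer total = bills − owner's total = $6,823 − $2,500 = $4,323.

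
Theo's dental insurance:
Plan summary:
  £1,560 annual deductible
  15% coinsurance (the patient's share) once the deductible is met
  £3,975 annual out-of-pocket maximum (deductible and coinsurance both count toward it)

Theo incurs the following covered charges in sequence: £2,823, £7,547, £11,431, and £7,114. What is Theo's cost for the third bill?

£1,093.50

#1 (£2,823): £1,560 finishes the deductible; £1,263 goes to coinsurance; 15% of £1,263 = £189.45. Patient pays £1,749.45; OOP now £1,749.45.
#2 (£7,547): deductible met; 15% of £7,547 = £1,132.05. Patient pays £1,132.05; OOP now £2,881.50.
#3 (£11,431): deductible met; 15% of £11,431 = £1,714.65. OOP would hit £4,596.15 > £3,975, so the cap limits the patient to £3,975 − £2,881.50 = £1,093.50.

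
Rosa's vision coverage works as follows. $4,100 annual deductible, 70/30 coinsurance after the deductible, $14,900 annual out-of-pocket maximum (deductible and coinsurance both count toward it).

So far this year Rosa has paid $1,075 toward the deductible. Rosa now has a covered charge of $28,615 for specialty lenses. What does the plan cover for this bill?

$1,075 of the $4,100 deductible is already met, leaving $3,025.
The remaining $25,590 (= $28,615 − $3,025) moves to coinsurance.
30% of $25,590 = $7,677 falls to the member.
That puts the member's cost at $3,025 + $7,677 = $10,702 before any cap.
Year-to-date out-of-pocket becomes $1,075 + $10,702 = $11,777, still under the $14,900 maximum, so no cap applies.
Insurer pays the balance: $28,615 − $10,702 = $17,913.

$17,913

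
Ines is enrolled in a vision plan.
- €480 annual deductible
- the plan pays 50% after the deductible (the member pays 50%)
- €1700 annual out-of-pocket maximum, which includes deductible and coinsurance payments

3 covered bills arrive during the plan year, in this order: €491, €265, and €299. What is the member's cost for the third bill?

€149.50

Claim 1 (€491): €480 finishes the deductible; €11 goes to coinsurance; 50% of €11 = €5.50. Member pays €485.50; OOP now €485.50.
Claim 2 (€265): deductible already satisfied, so member's share is 50% × €265 = €132.50. Member owes €132.50 (running OOP €618).
Claim 3 (€299): deductible met; 50% of €299 = €149.50. Member owes €149.50 (running OOP €767.50).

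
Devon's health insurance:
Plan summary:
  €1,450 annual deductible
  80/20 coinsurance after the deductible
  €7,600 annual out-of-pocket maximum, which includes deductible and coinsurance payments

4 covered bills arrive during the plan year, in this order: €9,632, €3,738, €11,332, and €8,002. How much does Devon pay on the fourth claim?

Claim 1 (€9,632): deductible takes €1,450, €8,182 remains; 20% of €8,182 = €1,636.40. Patient owes €3,086.40 (running OOP €3,086.40).
Claim 2 (€3,738): deductible already satisfied, so patient's share is 20% × €3,738 = €747.60. Patient pays €747.60; OOP now €3,834.
Claim 3 (€11,332): deductible met; 20% of €11,332 = €2,266.40. Patient pays €2,266.40; OOP now €6,100.40.
Claim 4 (€8,002): deductible already satisfied, so patient's share is 20% × €8,002 = €1,600.40. Adding that to €6,100.40 gives €7,700.80, past the €7,600 cap; patient pays only €7,600 − €6,100.40 = €1,499.60.

€1,499.60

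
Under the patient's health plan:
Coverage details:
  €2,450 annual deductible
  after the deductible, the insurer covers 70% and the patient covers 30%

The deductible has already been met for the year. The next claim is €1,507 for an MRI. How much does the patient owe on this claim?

The deductible is already satisfied, so the full bill goes to coinsurance.
Patient's 30% share of €1,507 is €452.10.

€452.10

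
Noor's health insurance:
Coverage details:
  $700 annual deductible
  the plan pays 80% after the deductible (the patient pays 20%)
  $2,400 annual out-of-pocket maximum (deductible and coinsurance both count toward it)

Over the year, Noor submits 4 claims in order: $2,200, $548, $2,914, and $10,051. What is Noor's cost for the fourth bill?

Bill 1, $2,200: $700 to deductible, leaving $1,500; 20% of $1,500 = $300. Patient owes $1,000 (running OOP $1,000).
Bill 2, $548: deductible already satisfied, so patient's share is 20% × $548 = $109.60. Cost to patient: $109.60. OOP to date $1,109.60.
Bill 3, $2,914: deductible already satisfied, so patient's share is 20% × $2,914 = $582.80. Patient owes $582.80 (running OOP $1,692.40).
Bill 4, $10,051: 20% coinsurance on $10,051 = $2,010.20. OOP would hit $3,702.60 > $2,400, so the cap limits the patient to $2,400 − $1,692.40 = $707.60.

$707.60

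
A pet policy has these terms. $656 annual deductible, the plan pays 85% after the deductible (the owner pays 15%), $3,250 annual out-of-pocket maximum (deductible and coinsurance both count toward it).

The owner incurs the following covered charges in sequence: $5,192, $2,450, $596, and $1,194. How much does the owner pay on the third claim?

Claim 1 ($5,192): $656 finishes the deductible; $4,536 goes to coinsurance; coinsurance $4,536 × 15% = $680.40. Cost to owner: $1,336.40. OOP to date $1,336.40.
Claim 2 ($2,450): deductible already satisfied, so owner's share is 15% × $2,450 = $367.50. Cost to owner: $367.50. OOP to date $1,703.90.
Claim 3 ($596): 15% coinsurance on $596 = $89.40. Cost to owner: $89.40. OOP to date $1,793.30.

$89.40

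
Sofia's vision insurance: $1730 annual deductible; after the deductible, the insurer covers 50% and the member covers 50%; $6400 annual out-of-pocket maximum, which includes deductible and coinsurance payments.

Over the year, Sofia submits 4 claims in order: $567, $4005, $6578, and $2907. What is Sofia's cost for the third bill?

$3249

Claim 1 — $567: all of it applies to the deductible. Member pays $567; OOP now $567.
Claim 2 — $4005: $1163 finishes the deductible; $2842 goes to coinsurance; member's 50% is $1421. Member owes $2584 (running OOP $3151).
Claim 3 — $6578: deductible met; 50% of $6578 = $3289. Adding that to $3151 gives $6440, past the $6400 cap; member pays only $6400 − $3151 = $3249.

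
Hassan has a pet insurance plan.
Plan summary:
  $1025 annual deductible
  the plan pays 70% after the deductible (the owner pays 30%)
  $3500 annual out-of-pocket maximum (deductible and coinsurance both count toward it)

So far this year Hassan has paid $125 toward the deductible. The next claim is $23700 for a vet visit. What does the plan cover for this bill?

$20325

Deductible still to meet: $1025 − $125 = $900.
After the $900 deductible portion, $23700 − $900 = $22800 is subject to coinsurance.
30% of $22800 = $6840 falls to the owner.
So the owner owes $900 + $6840 = $7740 before any cap.
Year-to-date out-of-pocket would reach $125 + $7740 = $7865, above the $3500 maximum, so the owner pays only $3500 − $125 = $3375.
The plan picks up $23700 − $3375 = $20325.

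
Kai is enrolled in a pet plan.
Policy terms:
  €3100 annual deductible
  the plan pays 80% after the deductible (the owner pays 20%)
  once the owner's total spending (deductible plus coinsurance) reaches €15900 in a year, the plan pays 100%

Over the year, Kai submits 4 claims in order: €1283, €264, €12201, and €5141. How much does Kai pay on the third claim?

#1 (€1283): entire amount goes to the deductible. Owner owes €1283 (running OOP €1283).
#2 (€264): entire amount goes to the deductible. Owner owes €264 (running OOP €1547).
#3 (€12201): deductible takes €1553, €10648 remains; 20% of €10648 = €2129.60. Owner pays €3682.60; OOP now €5229.60.

€3682.60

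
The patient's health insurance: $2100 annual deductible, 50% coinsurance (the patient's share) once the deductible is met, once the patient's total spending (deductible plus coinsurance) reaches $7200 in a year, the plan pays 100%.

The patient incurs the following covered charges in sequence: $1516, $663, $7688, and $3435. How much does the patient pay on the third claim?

#1 ($1516): all of it applies to the deductible. Patient owes $1516 (running OOP $1516).
#2 ($663): $584 to deductible, leaving $79; 50% of $79 = $39.50. Patient pays $623.50; OOP now $2139.50.
#3 ($7688): deductible met; 50% of $7688 = $3844. Cost to patient: $3844. OOP to date $5983.50.

$3844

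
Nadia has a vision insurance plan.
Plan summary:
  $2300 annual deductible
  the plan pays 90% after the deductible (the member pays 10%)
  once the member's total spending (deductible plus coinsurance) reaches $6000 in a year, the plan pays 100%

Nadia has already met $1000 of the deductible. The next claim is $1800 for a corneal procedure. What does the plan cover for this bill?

$1000 of the $2300 deductible is already met, leaving $1300.
That leaves $1800 − $1300 = $500 for coinsurance.
Member's 10% share of $500 is $50.
So the member owes $1300 + $50 = $1350 before any cap.
Cumulative spending $1000 + $1350 = $2350 stays under the $6000 maximum.
The insurer covers the remainder: $1800 − $1350 = $450.

$450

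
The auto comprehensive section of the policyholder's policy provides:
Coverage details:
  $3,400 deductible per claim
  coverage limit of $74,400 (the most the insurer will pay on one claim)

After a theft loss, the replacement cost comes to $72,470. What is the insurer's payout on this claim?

$69,070

Less the $3,400 deductible: $72,470 − $3,400 = $69,070.
$69,070 is within the $74,400 limit, so the insurer pays $69,070.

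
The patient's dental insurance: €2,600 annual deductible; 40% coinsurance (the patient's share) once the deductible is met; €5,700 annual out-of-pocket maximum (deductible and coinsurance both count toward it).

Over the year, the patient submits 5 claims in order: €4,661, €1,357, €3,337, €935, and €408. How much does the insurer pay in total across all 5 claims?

#1 (€4,661): €2,600 finishes the deductible; €2,061 goes to coinsurance; 40% of €2,061 = €824.40. Patient owes €3,424.40 (running OOP €3,424.40). Insurer: €4,661 − €3,424.40 = €1,236.60.
#2 (€1,357): 40% coinsurance on €1,357 = €542.80. Patient owes €542.80 (running OOP €3,967.20). Insurer: €1,357 − €542.80 = €814.20.
#3 (€3,337): 40% coinsurance on €3,337 = €1,334.80. Patient pays €1,334.80; OOP now €5,302. Insurer: €3,337 − €1,334.80 = €2,002.20.
#4 (€935): 40% coinsurance on €935 = €374. Patient pays €374; OOP now €5,676. Insurer: €935 − €374 = €561.
#5 (€408): deductible already satisfied, so patient's share is 40% × €408 = €163.20. OOP would hit €5,839.20 > €5,700, so the cap limits the patient to €5,700 − €5,676 = €24. Plan pays €408 − €24 = €384.
Insurer total: €1,236.60 + €814.20 + €2,002.20 + €561 + €384 = €4,998.

€4,998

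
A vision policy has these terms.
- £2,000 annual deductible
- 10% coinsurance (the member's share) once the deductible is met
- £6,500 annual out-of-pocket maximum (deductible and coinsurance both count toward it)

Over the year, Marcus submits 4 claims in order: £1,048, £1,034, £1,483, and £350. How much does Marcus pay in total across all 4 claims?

£2,191.50

#1 (£1,048): entire amount goes to the deductible. Member pays £1,048; OOP now £1,048.
#2 (£1,034): £952 finishes the deductible; £82 goes to coinsurance; 10% of £82 = £8.20. Member owes £960.20 (running OOP £2,008.20).
#3 (£1,483): deductible already satisfied, so member's share is 10% × £1,483 = £148.30. Cost to member: £148.30. OOP to date £2,156.50.
#4 (£350): deductible met; 10% of £350 = £35. Cost to member: £35. OOP to date £2,191.50.
Summing the member's payments: £1,048 + £960.20 + £148.30 + £35 = £2,191.50.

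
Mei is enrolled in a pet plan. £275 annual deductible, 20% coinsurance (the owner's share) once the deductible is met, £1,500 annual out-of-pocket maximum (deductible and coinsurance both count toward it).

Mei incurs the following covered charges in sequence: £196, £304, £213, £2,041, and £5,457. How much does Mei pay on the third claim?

Bill 1, £196: fully absorbed by the deductible. Cost to owner: £196. OOP to date £196.
Bill 2, £304: £79 to deductible, leaving £225; owner's 20% is £45. Owner owes £124 (running OOP £320).
Bill 3, £213: deductible already satisfied, so owner's share is 20% × £213 = £42.60. Owner owes £42.60 (running OOP £362.60).

£42.60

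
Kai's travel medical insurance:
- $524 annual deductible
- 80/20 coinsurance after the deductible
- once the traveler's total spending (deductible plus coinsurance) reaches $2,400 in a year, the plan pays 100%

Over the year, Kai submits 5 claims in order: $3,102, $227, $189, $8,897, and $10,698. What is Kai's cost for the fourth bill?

$1,277.20

Claim 1 ($3,102): $524 finishes the deductible; $2,578 goes to coinsurance; 20% of $2,578 = $515.60. Cost to traveler: $1,039.60. OOP to date $1,039.60.
Claim 2 ($227): 20% coinsurance on $227 = $45.40. Cost to traveler: $45.40. OOP to date $1,085.
Claim 3 ($189): deductible already satisfied, so traveler's share is 20% × $189 = $37.80. Traveler owes $37.80 (running OOP $1,122.80).
Claim 4 ($8,897): 20% coinsurance on $8,897 = $1,779.40. Adding that to $1,122.80 gives $2,902.20, past the $2,400 cap; traveler pays only $2,400 − $1,122.80 = $1,277.20.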